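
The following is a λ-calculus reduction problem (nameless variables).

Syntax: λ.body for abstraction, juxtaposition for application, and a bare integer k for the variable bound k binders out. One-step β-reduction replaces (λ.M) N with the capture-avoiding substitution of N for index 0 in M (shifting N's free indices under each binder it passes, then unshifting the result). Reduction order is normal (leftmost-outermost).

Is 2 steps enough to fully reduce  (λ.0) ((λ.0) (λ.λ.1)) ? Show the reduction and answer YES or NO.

Answer: YES — reaches normal form λ.λ.1 in 2 ≤ 2 steps

Working:
  start: (λ.0) ((λ.0) (λ.λ.1))
  step 1: (λ.0) (λ.λ.1)
  step 2: λ.λ.1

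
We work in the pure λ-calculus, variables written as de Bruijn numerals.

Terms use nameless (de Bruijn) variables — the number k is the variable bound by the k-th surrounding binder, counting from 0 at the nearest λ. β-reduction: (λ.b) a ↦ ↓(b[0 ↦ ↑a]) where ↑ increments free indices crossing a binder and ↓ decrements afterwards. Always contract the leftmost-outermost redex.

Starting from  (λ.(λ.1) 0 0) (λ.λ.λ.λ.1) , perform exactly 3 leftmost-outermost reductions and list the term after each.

  start: (λ.(λ.1) 0 0) (λ.λ.λ.λ.1)
  →1  (λ.λ.λ.λ.λ.1) (λ.λ.λ.λ.1) (λ.λ.λ.λ.1)
  →2  (λ.λ.λ.λ.1) (λ.λ.λ.λ.1)
  →3  λ.λ.λ.1

Answer: after 3 steps: λ.λ.λ.1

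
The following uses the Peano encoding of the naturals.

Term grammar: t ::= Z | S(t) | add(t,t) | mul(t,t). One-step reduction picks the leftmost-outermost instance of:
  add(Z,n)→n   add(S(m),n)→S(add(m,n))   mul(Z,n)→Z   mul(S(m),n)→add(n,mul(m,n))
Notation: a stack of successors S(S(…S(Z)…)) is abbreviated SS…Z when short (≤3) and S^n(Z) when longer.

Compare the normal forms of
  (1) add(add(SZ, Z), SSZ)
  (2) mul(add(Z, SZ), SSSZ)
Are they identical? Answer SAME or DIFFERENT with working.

Answer: SAME — A ⇓ SSSZ, B ⇓ SSSZ

Reduction:
Term A:
  start: add(add(SZ, Z), SSZ)
  [1] add(S(add(Z, Z)), SSZ)
  [2] S(add(add(Z, Z), SSZ))
  [3] S(add(Z, SSZ))
  [4] SSSZ

Term B:
  start: mul(add(Z, SZ), SSSZ)
  [1] mul(SZ, SSSZ)
  [2] add(SSSZ, mul(Z, SSSZ))
  [3] S(add(SSZ, mul(Z, SSSZ)))
  [4] S(S(add(SZ, mul(Z, SSSZ))))
  [5] S(S(S(add(Z, mul(Z, SSSZ)))))
  [6] S(S(S(mul(Z, SSSZ))))
  [7] SSSZ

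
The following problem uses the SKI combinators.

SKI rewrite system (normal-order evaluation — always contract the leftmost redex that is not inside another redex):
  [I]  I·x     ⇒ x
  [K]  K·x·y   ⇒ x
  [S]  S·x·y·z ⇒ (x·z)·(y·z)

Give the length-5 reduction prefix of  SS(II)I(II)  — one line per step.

Answer: after 5 steps: III(II)

Derivation:
  start: SS(II)I(II)
  step 1: SI(III)(II)
  step 2: I(II)(III(II))
  step 3: II(III(II))
  step 4: I(III(II))
  step 5: III(II)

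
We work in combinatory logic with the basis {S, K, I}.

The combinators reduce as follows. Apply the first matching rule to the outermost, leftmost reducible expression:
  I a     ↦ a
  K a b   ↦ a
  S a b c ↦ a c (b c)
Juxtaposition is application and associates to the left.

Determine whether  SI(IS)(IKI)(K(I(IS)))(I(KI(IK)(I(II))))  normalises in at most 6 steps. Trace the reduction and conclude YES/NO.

Answer: NO — after 6 steps the term is I(IS), not yet normal

Working:
  start: SI(IS)(IKI)(K(I(IS)))(I(KI(IK)(I(II))))
  →1  I(IKI)(IS(IKI))(K(I(IS)))(I(KI(IK)(I(II))))
  →2  IKI(IS(IKI))(K(I(IS)))(I(KI(IK)(I(II))))
  →3  KI(IS(IKI))(K(I(IS)))(I(KI(IK)(I(II))))
  →4  I(K(I(IS)))(I(KI(IK)(I(II))))
  →5  K(I(IS))(I(KI(IK)(I(II))))
  →6  I(IS)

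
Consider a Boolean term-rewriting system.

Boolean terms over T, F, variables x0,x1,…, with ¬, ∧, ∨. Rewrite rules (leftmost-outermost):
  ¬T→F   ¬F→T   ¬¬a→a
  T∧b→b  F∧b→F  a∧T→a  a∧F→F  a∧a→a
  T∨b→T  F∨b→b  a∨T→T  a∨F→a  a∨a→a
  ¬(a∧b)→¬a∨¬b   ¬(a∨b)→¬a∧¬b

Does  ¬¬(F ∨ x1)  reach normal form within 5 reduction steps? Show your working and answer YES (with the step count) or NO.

Answer: YES — reaches normal form x1 in 2 ≤ 5 steps

Reduction:
  start: ¬¬(F ∨ x1)
  [1] F ∨ x1
  [2] x1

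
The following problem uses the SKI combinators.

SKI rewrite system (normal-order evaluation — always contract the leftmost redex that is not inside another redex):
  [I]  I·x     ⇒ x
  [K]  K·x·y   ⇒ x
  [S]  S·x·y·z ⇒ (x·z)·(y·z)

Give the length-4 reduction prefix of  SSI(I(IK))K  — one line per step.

  start: SSI(I(IK))K
  →1  S(I(IK))(I(I(IK)))K
  →2  I(IK)K(I(I(IK))K)
  →3  IKK(I(I(IK))K)
  →4  KK(I(I(IK))K)

Answer: after 4 steps: KK(I(I(IK))K)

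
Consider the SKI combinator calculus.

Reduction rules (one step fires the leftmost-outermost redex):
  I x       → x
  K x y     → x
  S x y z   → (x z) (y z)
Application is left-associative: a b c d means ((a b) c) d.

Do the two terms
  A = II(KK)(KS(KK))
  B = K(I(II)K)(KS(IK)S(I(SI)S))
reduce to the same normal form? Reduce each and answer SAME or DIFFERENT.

Answer: SAME — A ⇓ K, B ⇓ K

Reduction:
Term A:
  start: II(KK)(KS(KK))
  →1  I(KK)(KS(KK))
  →2  KK(KS(KK))
  →3  K

Term B:
  start: K(I(II)K)(KS(IK)S(I(SI)S))
  →1  I(II)K
  →2  IIK
  →3  IK
  →4  K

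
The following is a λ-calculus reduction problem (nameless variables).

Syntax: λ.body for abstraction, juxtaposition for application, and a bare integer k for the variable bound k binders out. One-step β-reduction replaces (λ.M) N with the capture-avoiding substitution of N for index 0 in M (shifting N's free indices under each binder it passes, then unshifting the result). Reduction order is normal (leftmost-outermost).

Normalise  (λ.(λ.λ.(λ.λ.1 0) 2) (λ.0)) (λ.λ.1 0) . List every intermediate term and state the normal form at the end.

Answer: normal form = λ.λ.λ.1 0  (in 4 steps)

Working:
  start: (λ.(λ.λ.(λ.λ.1 0) 2) (λ.0)) (λ.λ.1 0)
  step 1: (λ.λ.(λ.λ.1 0) (λ.λ.1 0)) (λ.0)
  step 2: λ.(λ.λ.1 0) (λ.λ.1 0)
  step 3: λ.λ.(λ.λ.1 0) 0
  step 4: λ.λ.λ.1 0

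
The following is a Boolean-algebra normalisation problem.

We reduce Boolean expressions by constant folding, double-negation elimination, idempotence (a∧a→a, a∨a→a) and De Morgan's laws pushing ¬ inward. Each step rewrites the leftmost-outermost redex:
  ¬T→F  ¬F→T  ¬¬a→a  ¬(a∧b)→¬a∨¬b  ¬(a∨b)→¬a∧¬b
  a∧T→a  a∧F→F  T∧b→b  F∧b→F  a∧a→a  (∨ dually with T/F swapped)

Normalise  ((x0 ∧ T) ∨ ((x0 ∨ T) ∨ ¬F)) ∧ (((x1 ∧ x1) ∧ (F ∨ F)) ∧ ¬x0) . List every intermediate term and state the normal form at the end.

  start: ((x0 ∧ T) ∨ ((x0 ∨ T) ∨ ¬F)) ∧ (((x1 ∧ x1) ∧ (F ∨ F)) ∧ ¬x0)
  →1  (x0 ∨ ((x0 ∨ T) ∨ ¬F)) ∧ (((x1 ∧ x1) ∧ (F ∨ F)) ∧ ¬x0)
  →2  (x0 ∨ (T ∨ ¬F)) ∧ (((x1 ∧ x1) ∧ (F ∨ F)) ∧ ¬x0)
  →3  (x0 ∨ T) ∧ (((x1 ∧ x1) ∧ (F ∨ F)) ∧ ¬x0)
  →4  T ∧ (((x1 ∧ x1) ∧ (F ∨ F)) ∧ ¬x0)
  →5  ((x1 ∧ x1) ∧ (F ∨ F)) ∧ ¬x0
  →6  (x1 ∧ (F ∨ F)) ∧ ¬x0
  →7  (x1 ∧ F) ∧ ¬x0
  →8  F ∧ ¬x0
  →9  F

Answer: normal form = F  (in 9 steps)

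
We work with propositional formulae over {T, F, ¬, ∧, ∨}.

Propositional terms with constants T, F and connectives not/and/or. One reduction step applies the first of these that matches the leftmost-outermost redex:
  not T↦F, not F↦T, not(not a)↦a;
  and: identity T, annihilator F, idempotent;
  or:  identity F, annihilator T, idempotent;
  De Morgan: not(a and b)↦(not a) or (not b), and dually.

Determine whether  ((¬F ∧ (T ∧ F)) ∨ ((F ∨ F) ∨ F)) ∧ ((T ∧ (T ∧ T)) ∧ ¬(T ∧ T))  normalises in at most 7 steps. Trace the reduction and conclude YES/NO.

  start: ((¬F ∧ (T ∧ F)) ∨ ((F ∨ F) ∨ F)) ∧ ((T ∧ (T ∧ T)) ∧ ¬(T ∧ T))
  step 1: ((T ∧ (T ∧ F)) ∨ ((F ∨ F) ∨ F)) ∧ ((T ∧ (T ∧ T)) ∧ ¬(T ∧ T))
  step 2: ((T ∧ F) ∨ ((F ∨ F) ∨ F)) ∧ ((T ∧ (T ∧ T)) ∧ ¬(T ∧ T))
  step 3: (F ∨ ((F ∨ F) ∨ F)) ∧ ((T ∧ (T ∧ T)) ∧ ¬(T ∧ T))
  step 4: ((F ∨ F) ∨ F) ∧ ((T ∧ (T ∧ T)) ∧ ¬(T ∧ T))
  step 5: (F ∨ F) ∧ ((T ∧ (T ∧ T)) ∧ ¬(T ∧ T))
  step 6: F ∧ ((T ∧ (T ∧ T)) ∧ ¬(T ∧ T))
  step 7: F

Answer: YES — reaches normal form F in 7 ≤ 7 steps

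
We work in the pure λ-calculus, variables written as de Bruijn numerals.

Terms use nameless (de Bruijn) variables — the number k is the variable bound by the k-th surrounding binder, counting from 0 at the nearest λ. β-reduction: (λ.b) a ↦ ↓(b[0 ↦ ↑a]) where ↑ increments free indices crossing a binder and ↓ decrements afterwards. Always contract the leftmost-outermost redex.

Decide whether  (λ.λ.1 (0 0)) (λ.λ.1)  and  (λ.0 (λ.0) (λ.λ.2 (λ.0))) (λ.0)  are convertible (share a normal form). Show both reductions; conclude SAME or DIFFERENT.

Answer: DIFFERENT — A ⇓ λ.λ.1 1, B ⇓ λ.λ.λ.0

Reduction:
Term A:
  start: (λ.λ.1 (0 0)) (λ.λ.1)
  [1] λ.(λ.λ.1) (0 0)
  [2] λ.λ.1 1

Term B:
  start: (λ.0 (λ.0) (λ.λ.2 (λ.0))) (λ.0)
  [1] (λ.0) (λ.0) (λ.λ.(λ.0) (λ.0))
  [2] (λ.0) (λ.λ.(λ.0) (λ.0))
  [3] λ.λ.(λ.0) (λ.0)
  [4] λ.λ.λ.0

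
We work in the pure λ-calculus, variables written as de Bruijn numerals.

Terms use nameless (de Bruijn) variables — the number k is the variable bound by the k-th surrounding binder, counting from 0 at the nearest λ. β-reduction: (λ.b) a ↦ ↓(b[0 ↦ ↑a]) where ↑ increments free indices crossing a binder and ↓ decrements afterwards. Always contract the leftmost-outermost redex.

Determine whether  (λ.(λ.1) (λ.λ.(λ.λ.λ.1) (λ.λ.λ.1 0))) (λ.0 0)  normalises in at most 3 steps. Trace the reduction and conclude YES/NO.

  start: (λ.(λ.1) (λ.λ.(λ.λ.λ.1) (λ.λ.λ.1 0))) (λ.0 0)
  [1] (λ.λ.0 0) (λ.λ.(λ.λ.λ.1) (λ.λ.λ.1 0))
  [2] λ.0 0

Answer: YES — reaches normal form λ.0 0 in 2 ≤ 3 steps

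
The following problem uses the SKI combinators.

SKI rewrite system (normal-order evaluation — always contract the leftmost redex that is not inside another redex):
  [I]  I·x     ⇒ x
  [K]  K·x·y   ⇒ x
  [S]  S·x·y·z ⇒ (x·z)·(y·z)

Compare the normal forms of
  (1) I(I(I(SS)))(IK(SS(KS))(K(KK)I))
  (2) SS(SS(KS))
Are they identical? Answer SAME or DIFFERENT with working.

Answer: SAME — A ⇓ SS(SS(KS)), B ⇓ SS(SS(KS))

Reduction:
Term A:
  start: I(I(I(SS)))(IK(SS(KS))(K(KK)I))
  →1  I(I(SS))(IK(SS(KS))(K(KK)I))
  →2  I(SS)(IK(SS(KS))(K(KK)I))
  →3  SS(IK(SS(KS))(K(KK)I))
  →4  SS(K(SS(KS))(K(KK)I))
  →5  SS(SS(KS))

Term B:
  start: SS(SS(KS))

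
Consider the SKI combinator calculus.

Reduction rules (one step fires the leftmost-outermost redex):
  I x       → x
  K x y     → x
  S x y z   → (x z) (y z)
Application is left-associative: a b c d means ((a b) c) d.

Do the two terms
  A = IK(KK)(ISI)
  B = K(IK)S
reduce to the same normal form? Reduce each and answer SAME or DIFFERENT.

Term A:
  start: IK(KK)(ISI)
  [1] K(KK)(ISI)
  [2] KK

Term B:
  start: K(IK)S
  [1] IK
  [2] K

Answer: DIFFERENT — A ⇓ KK, B ⇓ K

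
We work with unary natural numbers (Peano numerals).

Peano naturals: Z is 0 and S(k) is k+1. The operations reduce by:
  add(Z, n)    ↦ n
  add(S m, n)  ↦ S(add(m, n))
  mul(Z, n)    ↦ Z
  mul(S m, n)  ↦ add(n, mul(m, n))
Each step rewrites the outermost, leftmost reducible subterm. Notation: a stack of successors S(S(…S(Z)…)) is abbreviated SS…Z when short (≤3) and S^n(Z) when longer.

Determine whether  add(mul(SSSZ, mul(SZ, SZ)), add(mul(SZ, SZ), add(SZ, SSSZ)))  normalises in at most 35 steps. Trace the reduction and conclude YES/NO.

Answer: YES — reaches normal form S^8(Z) in 34 ≤ 35 steps

Reduction:
  start: add(mul(SSSZ, mul(SZ, SZ)), add(mul(SZ, SZ), add(SZ, SSSZ)))
  step 1: add(add(mul(SZ, SZ), mul(SSZ, mul(SZ, SZ))), add(mul(SZ, SZ), add(SZ, SSSZ)))
  step 2: add(add(add(SZ, mul(Z, SZ)), mul(SSZ, mul(SZ, SZ))), add(mul(SZ, SZ), add(SZ, SSSZ)))
  step 3: add(add(S(add(Z, mul(Z, SZ))), mul(SSZ, mul(SZ, SZ))), add(mul(SZ, SZ), add(SZ, SSSZ)))
  step 4: add(S(add(add(Z, mul(Z, SZ)), mul(SSZ, mul(SZ, SZ)))), add(mul(SZ, SZ), add(SZ, SSSZ)))
  step 5: S(add(add(add(Z, mul(Z, SZ)), mul(SSZ, mul(SZ, SZ))), add(mul(SZ, SZ), add(SZ, SSSZ))))
  step 6: S(add(add(mul(Z, SZ), mul(SSZ, mul(SZ, SZ))), add(mul(SZ, SZ), add(SZ, SSSZ))))
  step 7: S(add(add(Z, mul(SSZ, mul(SZ, SZ))), add(mul(SZ, SZ), add(SZ, SSSZ))))
  step 8: S(add(mul(SSZ, mul(SZ, SZ)), add(mul(SZ, SZ), add(SZ, SSSZ))))
  step 9: S(add(add(mul(SZ, SZ), mul(SZ, mul(SZ, SZ))), add(mul(SZ, SZ), add(SZ, SSSZ))))
  step 10: S(add(add(add(SZ, mul(Z, SZ)), mul(SZ, mul(SZ, SZ))), add(mul(SZ, SZ), add(SZ, SSSZ))))
  step 11: S(add(add(S(add(Z, mul(Z, SZ))), mul(SZ, mul(SZ, SZ))), add(mul(SZ, SZ), add(SZ, SSSZ))))
  step 12: S(add(S(add(add(Z, mul(Z, SZ)), mul(SZ, mul(SZ, SZ)))), add(mul(SZ, SZ), add(SZ, SSSZ))))
  step 13: S(S(add(add(add(Z, mul(Z, SZ)), mul(SZ, mul(SZ, SZ))), add(mul(SZ, SZ), add(SZ, SSSZ)))))
  step 14: S(S(add(add(mul(Z, SZ), mul(SZ, mul(SZ, SZ))), add(mul(SZ, SZ), add(SZ, SSSZ)))))
  step 15: S(S(add(add(Z, mul(SZ, mul(SZ, SZ))), add(mul(SZ, SZ), add(SZ, SSSZ)))))
  step 16: S(S(add(mul(SZ, mul(SZ, SZ)), add(mul(SZ, SZ), add(SZ, SSSZ)))))
  step 17: S(S(add(add(mul(SZ, SZ), mul(Z, mul(SZ, SZ))), add(mul(SZ, SZ), add(SZ, SSSZ)))))
  step 18: S(S(add(add(add(SZ, mul(Z, SZ)), mul(Z, mul(SZ, SZ))), add(mul(SZ, SZ), add(SZ, SSSZ)))))
  step 19: S(S(add(add(S(add(Z, mul(Z, SZ))), mul(Z, mul(SZ, SZ))), add(mul(SZ, SZ), add(SZ, SSSZ)))))
  step 20: S(S(add(S(add(add(Z, mul(Z, SZ)), mul(Z, mul(SZ, SZ)))), add(mul(SZ, SZ), add(SZ, SSSZ)))))
  step 21: S(S(S(add(add(add(Z, mul(Z, SZ)), mul(Z, mul(SZ, SZ))), add(mul(SZ, SZ), add(SZ, SSSZ))))))
  step 22: S(S(S(add(add(mul(Z, SZ), mul(Z, mul(SZ, SZ))), add(mul(SZ, SZ), add(SZ, SSSZ))))))
  step 23: S(S(S(add(add(Z, mul(Z, mul(SZ, SZ))), add(mul(SZ, SZ), add(SZ, SSSZ))))))
  step 24: S(S(S(add(mul(Z, mul(SZ, SZ)), add(mul(SZ, SZ), add(SZ, SSSZ))))))
  step 25: S(S(S(add(Z, add(mul(SZ, SZ), add(SZ, SSSZ))))))
  step 26: S(S(S(add(mul(SZ, SZ), add(SZ, SSSZ)))))
  step 27: S(S(S(add(add(SZ, mul(Z, SZ)), add(SZ, SSSZ)))))
  step 28: S(S(S(add(S(add(Z, mul(Z, SZ))), add(SZ, SSSZ)))))
  step 29: S(S(S(S(add(add(Z, mul(Z, SZ)), add(SZ, SSSZ))))))
  step 30: S(S(S(S(add(mul(Z, SZ), add(SZ, SSSZ))))))
  step 31: S(S(S(S(add(Z, add(SZ, SSSZ))))))
  step 32: S(S(S(S(add(SZ, SSSZ)))))
  step 33: S(S(S(S(S(add(Z, SSSZ))))))
  step 34: S^8(Z)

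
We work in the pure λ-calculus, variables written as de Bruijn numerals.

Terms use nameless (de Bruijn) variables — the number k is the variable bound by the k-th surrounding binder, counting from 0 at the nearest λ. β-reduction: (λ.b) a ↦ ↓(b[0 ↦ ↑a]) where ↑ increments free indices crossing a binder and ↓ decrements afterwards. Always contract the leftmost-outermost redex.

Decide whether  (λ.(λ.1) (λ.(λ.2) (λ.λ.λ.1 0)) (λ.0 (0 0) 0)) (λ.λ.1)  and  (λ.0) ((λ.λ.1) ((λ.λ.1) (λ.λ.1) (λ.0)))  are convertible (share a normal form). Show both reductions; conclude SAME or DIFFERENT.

Answer: DIFFERENT — A ⇓ λ.λ.0 (0 0) 0, B ⇓ λ.λ.λ.1

Reduction:
Term A:
  start: (λ.(λ.1) (λ.(λ.2) (λ.λ.λ.1 0)) (λ.0 (0 0) 0)) (λ.λ.1)
  [1] (λ.λ.λ.1) (λ.(λ.λ.λ.1) (λ.λ.λ.1 0)) (λ.0 (0 0) 0)
  [2] (λ.λ.1) (λ.0 (0 0) 0)
  [3] λ.λ.0 (0 0) 0

Term B:
  start: (λ.0) ((λ.λ.1) ((λ.λ.1) (λ.λ.1) (λ.0)))
  [1] (λ.λ.1) ((λ.λ.1) (λ.λ.1) (λ.0))
  [2] λ.(λ.λ.1) (λ.λ.1) (λ.0)
  [3] λ.(λ.λ.λ.1) (λ.0)
  [4] λ.λ.λ.1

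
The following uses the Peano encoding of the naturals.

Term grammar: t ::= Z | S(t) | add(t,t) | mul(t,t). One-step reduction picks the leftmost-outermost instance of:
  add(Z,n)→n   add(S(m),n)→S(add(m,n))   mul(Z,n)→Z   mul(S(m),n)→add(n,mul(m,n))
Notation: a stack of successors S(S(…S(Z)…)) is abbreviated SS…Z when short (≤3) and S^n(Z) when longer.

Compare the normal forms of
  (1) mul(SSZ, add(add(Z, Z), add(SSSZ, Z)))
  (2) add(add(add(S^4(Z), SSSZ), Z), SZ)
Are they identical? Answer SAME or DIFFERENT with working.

Term A:
  start: mul(SSZ, add(add(Z, Z), add(SSSZ, Z)))
  step 1: add(add(add(Z, Z), add(SSSZ, Z)), mul(SZ, add(add(Z, Z), add(SSSZ, Z))))
  step 2: add(add(Z, add(SSSZ, Z)), mul(SZ, add(add(Z, Z), add(SSSZ, Z))))
  step 3: add(add(SSSZ, Z), mul(SZ, add(add(Z, Z), add(SSSZ, Z))))
  step 4: add(S(add(SSZ, Z)), mul(SZ, add(add(Z, Z), add(SSSZ, Z))))
  step 5: S(add(add(SSZ, Z), mul(SZ, add(add(Z, Z), add(SSSZ, Z)))))
  step 6: S(add(S(add(SZ, Z)), mul(SZ, add(add(Z, Z), add(SSSZ, Z)))))
  step 7: S(S(add(add(SZ, Z), mul(SZ, add(add(Z, Z), add(SSSZ, Z))))))
  step 8: S(S(add(S(add(Z, Z)), mul(SZ, add(add(Z, Z), add(SSSZ, Z))))))
  step 9: S(S(S(add(add(Z, Z), mul(SZ, add(add(Z, Z), add(SSSZ, Z)))))))
  step 10: S(S(S(add(Z, mul(SZ, add(add(Z, Z), add(SSSZ, Z)))))))
  step 11: S(S(S(mul(SZ, add(add(Z, Z), add(SSSZ, Z))))))
  step 12: S(S(S(add(add(add(Z, Z), add(SSSZ, Z)), mul(Z, add(add(Z, Z), add(SSSZ, Z)))))))
  step 13: S(S(S(add(add(Z, add(SSSZ, Z)), mul(Z, add(add(Z, Z), add(SSSZ, Z)))))))
  step 14: S(S(S(add(add(SSSZ, Z), mul(Z, add(add(Z, Z), add(SSSZ, Z)))))))
  step 15: S(S(S(add(S(add(SSZ, Z)), mul(Z, add(add(Z, Z), add(SSSZ, Z)))))))
  step 16: S(S(S(S(add(add(SSZ, Z), mul(Z, add(add(Z, Z), add(SSSZ, Z))))))))
  step 17: S(S(S(S(add(S(add(SZ, Z)), mul(Z, add(add(Z, Z), add(SSSZ, Z))))))))
  step 18: S(S(S(S(S(add(add(SZ, Z), mul(Z, add(add(Z, Z), add(SSSZ, Z)))))))))
  step 19: S(S(S(S(S(add(S(add(Z, Z)), mul(Z, add(add(Z, Z), add(SSSZ, Z)))))))))
  step 20: S(S(S(S(S(S(add(add(Z, Z), mul(Z, add(add(Z, Z), add(SSSZ, Z))))))))))
  step 21: S(S(S(S(S(S(add(Z, mul(Z, add(add(Z, Z), add(SSSZ, Z))))))))))
  step 22: S(S(S(S(S(S(mul(Z, add(add(Z, Z), add(SSSZ, Z)))))))))
  step 23: S^6(Z)

Term B:
  start: add(add(add(S^4(Z), SSSZ), Z), SZ)
  step 1: add(add(S(add(SSSZ, SSSZ)), Z), SZ)
  step 2: add(S(add(add(SSSZ, SSSZ), Z)), SZ)
  step 3: S(add(add(add(SSSZ, SSSZ), Z), SZ))
  step 4: S(add(add(S(add(SSZ, SSSZ)), Z), SZ))
  step 5: S(add(S(add(add(SSZ, SSSZ), Z)), SZ))
  step 6: S(S(add(add(add(SSZ, SSSZ), Z), SZ)))
  step 7: S(S(add(add(S(add(SZ, SSSZ)), Z), SZ)))
  step 8: S(S(add(S(add(add(SZ, SSSZ), Z)), SZ)))
  step 9: S(S(S(add(add(add(SZ, SSSZ), Z), SZ))))
  step 10: S(S(S(add(add(S(add(Z, SSSZ)), Z), SZ))))
  step 11: S(S(S(add(S(add(add(Z, SSSZ), Z)), SZ))))
  step 12: S(S(S(S(add(add(add(Z, SSSZ), Z), SZ)))))
  step 13: S(S(S(S(add(add(SSSZ, Z), SZ)))))
  step 14: S(S(S(S(add(S(add(SSZ, Z)), SZ)))))
  step 15: S(S(S(S(S(add(add(SSZ, Z), SZ))))))
  step 16: S(S(S(S(S(add(S(add(SZ, Z)), SZ))))))
  step 17: S(S(S(S(S(S(add(add(SZ, Z), SZ)))))))
  step 18: S(S(S(S(S(S(add(S(add(Z, Z)), SZ)))))))
  step 19: S(S(S(S(S(S(S(add(add(Z, Z), SZ))))))))
  step 20: S(S(S(S(S(S(S(add(Z, SZ))))))))
  step 21: S^8(Z)

Answer: DIFFERENT — A ⇓ S^6(Z), B ⇓ S^8(Z)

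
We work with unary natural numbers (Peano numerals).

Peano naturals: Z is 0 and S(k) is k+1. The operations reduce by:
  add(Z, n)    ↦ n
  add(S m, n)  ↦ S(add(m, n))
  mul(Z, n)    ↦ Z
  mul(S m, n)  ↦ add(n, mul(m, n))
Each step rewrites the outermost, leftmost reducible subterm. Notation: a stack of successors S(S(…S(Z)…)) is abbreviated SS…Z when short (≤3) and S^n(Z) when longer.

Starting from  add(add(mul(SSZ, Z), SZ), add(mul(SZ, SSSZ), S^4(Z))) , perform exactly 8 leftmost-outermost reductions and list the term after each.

Answer: after 8 steps: S(add(mul(SZ, SSSZ), S^4(Z)))

Working:
  start: add(add(mul(SSZ, Z), SZ), add(mul(SZ, SSSZ), S^4(Z)))
  →1  add(add(add(Z, mul(SZ, Z)), SZ), add(mul(SZ, SSSZ), S^4(Z)))
  →2  add(add(mul(SZ, Z), SZ), add(mul(SZ, SSSZ), S^4(Z)))
  →3  add(add(add(Z, mul(Z, Z)), SZ), add(mul(SZ, SSSZ), S^4(Z)))
  →4  add(add(mul(Z, Z), SZ), add(mul(SZ, SSSZ), S^4(Z)))
  →5  add(add(Z, SZ), add(mul(SZ, SSSZ), S^4(Z)))
  →6  add(SZ, add(mul(SZ, SSSZ), S^4(Z)))
  →7  S(add(Z, add(mul(SZ, SSSZ), S^4(Z))))
  →8  S(add(mul(SZ, SSSZ), S^4(Z)))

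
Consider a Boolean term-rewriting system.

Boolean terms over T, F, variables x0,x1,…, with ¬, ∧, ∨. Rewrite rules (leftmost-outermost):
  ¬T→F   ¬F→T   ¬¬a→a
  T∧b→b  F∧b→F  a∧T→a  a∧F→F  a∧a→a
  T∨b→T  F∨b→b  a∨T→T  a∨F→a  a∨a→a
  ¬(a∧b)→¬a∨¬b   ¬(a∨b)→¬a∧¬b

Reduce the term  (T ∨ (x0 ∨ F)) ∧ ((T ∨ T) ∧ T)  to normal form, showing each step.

  start: (T ∨ (x0 ∨ F)) ∧ ((T ∨ T) ∧ T)
  →1  T ∧ ((T ∨ T) ∧ T)
  →2  (T ∨ T) ∧ T
  →3  T ∨ T
  →4  T

Answer: normal form = T  (in 4 steps)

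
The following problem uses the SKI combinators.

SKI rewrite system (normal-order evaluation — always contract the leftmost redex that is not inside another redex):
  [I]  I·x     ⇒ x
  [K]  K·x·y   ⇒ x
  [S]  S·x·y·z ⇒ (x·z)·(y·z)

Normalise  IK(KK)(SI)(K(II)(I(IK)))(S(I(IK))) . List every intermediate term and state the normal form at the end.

  start: IK(KK)(SI)(K(II)(I(IK)))(S(I(IK)))
  [1] K(KK)(SI)(K(II)(I(IK)))(S(I(IK)))
  [2] KK(K(II)(I(IK)))(S(I(IK)))
  [3] K(S(I(IK)))
  [4] K(S(IK))
  [5] K(SK)

Answer: normal form = K(SK)  (in 5 steps)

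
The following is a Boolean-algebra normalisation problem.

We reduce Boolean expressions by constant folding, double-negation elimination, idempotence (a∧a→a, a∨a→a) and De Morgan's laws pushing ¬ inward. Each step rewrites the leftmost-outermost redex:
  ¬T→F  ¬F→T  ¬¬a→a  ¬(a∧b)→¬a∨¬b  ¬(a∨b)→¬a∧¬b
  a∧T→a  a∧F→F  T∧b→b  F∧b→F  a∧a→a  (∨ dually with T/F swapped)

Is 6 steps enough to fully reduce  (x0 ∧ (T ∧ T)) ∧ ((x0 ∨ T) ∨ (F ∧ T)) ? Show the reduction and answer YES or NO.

  start: (x0 ∧ (T ∧ T)) ∧ ((x0 ∨ T) ∨ (F ∧ T))
  →1  (x0 ∧ T) ∧ ((x0 ∨ T) ∨ (F ∧ T))
  →2  x0 ∧ ((x0 ∨ T) ∨ (F ∧ T))
  →3  x0 ∧ (T ∨ (F ∧ T))
  →4  x0 ∧ T
  →5  x0

Answer: YES — reaches normal form x0 in 5 ≤ 6 steps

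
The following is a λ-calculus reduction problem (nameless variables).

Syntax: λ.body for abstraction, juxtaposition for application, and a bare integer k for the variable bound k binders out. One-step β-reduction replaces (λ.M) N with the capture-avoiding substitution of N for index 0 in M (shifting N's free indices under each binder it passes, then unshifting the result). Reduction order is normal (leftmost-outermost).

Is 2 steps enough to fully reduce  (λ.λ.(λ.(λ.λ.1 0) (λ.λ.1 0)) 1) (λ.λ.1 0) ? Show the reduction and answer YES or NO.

  start: (λ.λ.(λ.(λ.λ.1 0) (λ.λ.1 0)) 1) (λ.λ.1 0)
  step 1: λ.(λ.(λ.λ.1 0) (λ.λ.1 0)) (λ.λ.1 0)
  step 2: λ.(λ.λ.1 0) (λ.λ.1 0)

Answer: NO — after 2 steps the term is λ.(λ.λ.1 0) (λ.λ.1 0), not yet normal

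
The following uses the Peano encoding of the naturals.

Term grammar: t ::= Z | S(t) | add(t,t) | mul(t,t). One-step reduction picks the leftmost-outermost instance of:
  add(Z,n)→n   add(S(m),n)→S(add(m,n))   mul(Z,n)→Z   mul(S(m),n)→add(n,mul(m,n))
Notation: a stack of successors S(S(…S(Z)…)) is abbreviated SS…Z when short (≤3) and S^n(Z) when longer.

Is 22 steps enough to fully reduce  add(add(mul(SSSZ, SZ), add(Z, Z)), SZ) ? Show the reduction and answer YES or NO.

Answer: YES — reaches normal form S^4(Z) in 19 ≤ 22 steps

Derivation:
  start: add(add(mul(SSSZ, SZ), add(Z, Z)), SZ)
  [1] add(add(add(SZ, mul(SSZ, SZ)), add(Z, Z)), SZ)
  [2] add(add(S(add(Z, mul(SSZ, SZ))), add(Z, Z)), SZ)
  [3] add(S(add(add(Z, mul(SSZ, SZ)), add(Z, Z))), SZ)
  [4] S(add(add(add(Z, mul(SSZ, SZ)), add(Z, Z)), SZ))
  [5] S(add(add(mul(SSZ, SZ), add(Z, Z)), SZ))
  [6] S(add(add(add(SZ, mul(SZ, SZ)), add(Z, Z)), SZ))
  [7] S(add(add(S(add(Z, mul(SZ, SZ))), add(Z, Z)), SZ))
  [8] S(add(S(add(add(Z, mul(SZ, SZ)), add(Z, Z))), SZ))
  [9] S(S(add(add(add(Z, mul(SZ, SZ)), add(Z, Z)), SZ)))
  [10] S(S(add(add(mul(SZ, SZ), add(Z, Z)), SZ)))
  [11] S(S(add(add(add(SZ, mul(Z, SZ)), add(Z, Z)), SZ)))
  [12] S(S(add(add(S(add(Z, mul(Z, SZ))), add(Z, Z)), SZ)))
  [13] S(S(add(S(add(add(Z, mul(Z, SZ)), add(Z, Z))), SZ)))
  [14] S(S(S(add(add(add(Z, mul(Z, SZ)), add(Z, Z)), SZ))))
  [15] S(S(S(add(add(mul(Z, SZ), add(Z, Z)), SZ))))
  [16] S(S(S(add(add(Z, add(Z, Z)), SZ))))
  [17] S(S(S(add(add(Z, Z), SZ))))
  [18] S(S(S(add(Z, SZ))))
  [19] S^4(Z)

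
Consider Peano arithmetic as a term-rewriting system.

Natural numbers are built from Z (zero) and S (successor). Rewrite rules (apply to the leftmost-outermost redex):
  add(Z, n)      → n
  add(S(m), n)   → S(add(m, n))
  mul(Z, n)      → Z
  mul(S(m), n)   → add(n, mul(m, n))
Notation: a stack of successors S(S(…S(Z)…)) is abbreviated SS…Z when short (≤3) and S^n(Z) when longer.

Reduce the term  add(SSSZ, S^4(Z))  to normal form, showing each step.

  start: add(SSSZ, S^4(Z))
  →1  S(add(SSZ, S^4(Z)))
  →2  S(S(add(SZ, S^4(Z))))
  →3  S(S(S(add(Z, S^4(Z)))))
  →4  S^7(Z)

Answer: normal form = S^7(Z)  (in 4 steps)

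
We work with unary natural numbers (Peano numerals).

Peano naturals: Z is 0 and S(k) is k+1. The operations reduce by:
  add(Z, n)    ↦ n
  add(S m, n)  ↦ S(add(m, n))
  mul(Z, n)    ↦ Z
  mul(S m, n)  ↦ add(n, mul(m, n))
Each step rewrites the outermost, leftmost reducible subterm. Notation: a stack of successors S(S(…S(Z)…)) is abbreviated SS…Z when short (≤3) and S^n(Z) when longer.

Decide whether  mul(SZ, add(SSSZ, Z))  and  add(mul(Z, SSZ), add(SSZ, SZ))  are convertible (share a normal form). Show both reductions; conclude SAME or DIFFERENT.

Term A:
  start: mul(SZ, add(SSSZ, Z))
  [1] add(add(SSSZ, Z), mul(Z, add(SSSZ, Z)))
  [2] add(S(add(SSZ, Z)), mul(Z, add(SSSZ, Z)))
  [3] S(add(add(SSZ, Z), mul(Z, add(SSSZ, Z))))
  [4] S(add(S(add(SZ, Z)), mul(Z, add(SSSZ, Z))))
  [5] S(S(add(add(SZ, Z), mul(Z, add(SSSZ, Z)))))
  [6] S(S(add(S(add(Z, Z)), mul(Z, add(SSSZ, Z)))))
  [7] S(S(S(add(add(Z, Z), mul(Z, add(SSSZ, Z))))))
  [8] S(S(S(add(Z, mul(Z, add(SSSZ, Z))))))
  [9] S(S(S(mul(Z, add(SSSZ, Z)))))
  [10] SSSZ

Term B:
  start: add(mul(Z, SSZ), add(SSZ, SZ))
  [1] add(Z, add(SSZ, SZ))
  [2] add(SSZ, SZ)
  [3] S(add(SZ, SZ))
  [4] S(S(add(Z, SZ)))
  [5] SSSZ

Answer: SAME — A ⇓ SSSZ, B ⇓ SSSZ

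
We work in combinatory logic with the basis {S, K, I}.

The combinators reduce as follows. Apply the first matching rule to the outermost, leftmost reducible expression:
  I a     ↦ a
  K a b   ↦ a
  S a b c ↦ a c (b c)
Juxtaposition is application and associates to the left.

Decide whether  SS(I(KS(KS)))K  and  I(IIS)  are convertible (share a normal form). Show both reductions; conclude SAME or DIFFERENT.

Term A:
  start: SS(I(KS(KS)))K
  [1] SK(I(KS(KS))K)
  [2] SK(KS(KS)K)
  [3] SK(SK)

Term B:
  start: I(IIS)
  [1] IIS
  [2] IS
  [3] S

Answer: DIFFERENT — A ⇓ SK(SK), B ⇓ S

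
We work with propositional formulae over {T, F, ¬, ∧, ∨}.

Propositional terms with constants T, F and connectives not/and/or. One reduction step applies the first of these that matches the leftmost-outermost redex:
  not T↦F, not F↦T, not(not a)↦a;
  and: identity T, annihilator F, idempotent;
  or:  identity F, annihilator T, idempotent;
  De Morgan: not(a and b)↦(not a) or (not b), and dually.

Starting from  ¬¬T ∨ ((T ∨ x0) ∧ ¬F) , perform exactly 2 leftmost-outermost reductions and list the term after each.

Answer: after 2 steps: T

Working:
  start: ¬¬T ∨ ((T ∨ x0) ∧ ¬F)
  step 1: T ∨ ((T ∨ x0) ∧ ¬F)
  step 2: T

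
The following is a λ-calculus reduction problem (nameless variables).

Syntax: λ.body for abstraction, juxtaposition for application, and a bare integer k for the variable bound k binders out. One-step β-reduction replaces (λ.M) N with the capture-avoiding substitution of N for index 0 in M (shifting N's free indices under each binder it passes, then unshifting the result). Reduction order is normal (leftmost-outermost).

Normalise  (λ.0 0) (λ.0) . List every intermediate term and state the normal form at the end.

Answer: normal form = λ.0  (in 2 steps)

Working:
  start: (λ.0 0) (λ.0)
  step 1: (λ.0) (λ.0)
  step 2: λ.0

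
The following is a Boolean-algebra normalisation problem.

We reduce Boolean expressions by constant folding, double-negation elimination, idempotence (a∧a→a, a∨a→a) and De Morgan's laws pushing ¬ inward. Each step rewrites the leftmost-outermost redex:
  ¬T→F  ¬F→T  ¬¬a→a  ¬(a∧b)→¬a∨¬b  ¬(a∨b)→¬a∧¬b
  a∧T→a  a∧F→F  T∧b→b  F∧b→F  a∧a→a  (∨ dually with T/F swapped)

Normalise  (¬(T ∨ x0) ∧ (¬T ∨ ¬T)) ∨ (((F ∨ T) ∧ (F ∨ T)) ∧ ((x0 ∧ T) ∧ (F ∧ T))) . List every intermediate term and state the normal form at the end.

Answer: normal form = F  (in 11 steps)

Working:
  start: (¬(T ∨ x0) ∧ (¬T ∨ ¬T)) ∨ (((F ∨ T) ∧ (F ∨ T)) ∧ ((x0 ∧ T) ∧ (F ∧ T)))
  step 1: ((¬T ∧ ¬x0) ∧ (¬T ∨ ¬T)) ∨ (((F ∨ T) ∧ (F ∨ T)) ∧ ((x0 ∧ T) ∧ (F ∧ T)))
  step 2: ((F ∧ ¬x0) ∧ (¬T ∨ ¬T)) ∨ (((F ∨ T) ∧ (F ∨ T)) ∧ ((x0 ∧ T) ∧ (F ∧ T)))
  step 3: (F ∧ (¬T ∨ ¬T)) ∨ (((F ∨ T) ∧ (F ∨ T)) ∧ ((x0 ∧ T) ∧ (F ∧ T)))
  step 4: F ∨ (((F ∨ T) ∧ (F ∨ T)) ∧ ((x0 ∧ T) ∧ (F ∧ T)))
  step 5: ((F ∨ T) ∧ (F ∨ T)) ∧ ((x0 ∧ T) ∧ (F ∧ T))
  step 6: (F ∨ T) ∧ ((x0 ∧ T) ∧ (F ∧ T))
  step 7: T ∧ ((x0 ∧ T) ∧ (F ∧ T))
  step 8: (x0 ∧ T) ∧ (F ∧ T)
  step 9: x0 ∧ (F ∧ T)
  step 10: x0 ∧ F
  step 11: F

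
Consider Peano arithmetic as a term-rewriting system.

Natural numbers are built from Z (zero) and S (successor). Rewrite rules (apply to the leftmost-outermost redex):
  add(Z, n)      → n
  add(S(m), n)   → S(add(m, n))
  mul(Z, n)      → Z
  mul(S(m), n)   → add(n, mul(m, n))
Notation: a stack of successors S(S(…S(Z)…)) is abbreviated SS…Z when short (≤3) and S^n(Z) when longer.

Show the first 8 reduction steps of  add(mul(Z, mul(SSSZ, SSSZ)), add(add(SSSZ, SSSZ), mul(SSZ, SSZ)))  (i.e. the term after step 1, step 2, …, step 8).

Answer: after 8 steps: S(S(S(add(add(Z, SSSZ), mul(SSZ, SSZ)))))

Derivation:
  start: add(mul(Z, mul(SSSZ, SSSZ)), add(add(SSSZ, SSSZ), mul(SSZ, SSZ)))
  →1  add(Z, add(add(SSSZ, SSSZ), mul(SSZ, SSZ)))
  →2  add(add(SSSZ, SSSZ), mul(SSZ, SSZ))
  →3  add(S(add(SSZ, SSSZ)), mul(SSZ, SSZ))
  →4  S(add(add(SSZ, SSSZ), mul(SSZ, SSZ)))
  →5  S(add(S(add(SZ, SSSZ)), mul(SSZ, SSZ)))
  →6  S(S(add(add(SZ, SSSZ), mul(SSZ, SSZ))))
  →7  S(S(add(S(add(Z, SSSZ)), mul(SSZ, SSZ))))
  →8  S(S(S(add(add(Z, SSSZ), mul(SSZ, SSZ)))))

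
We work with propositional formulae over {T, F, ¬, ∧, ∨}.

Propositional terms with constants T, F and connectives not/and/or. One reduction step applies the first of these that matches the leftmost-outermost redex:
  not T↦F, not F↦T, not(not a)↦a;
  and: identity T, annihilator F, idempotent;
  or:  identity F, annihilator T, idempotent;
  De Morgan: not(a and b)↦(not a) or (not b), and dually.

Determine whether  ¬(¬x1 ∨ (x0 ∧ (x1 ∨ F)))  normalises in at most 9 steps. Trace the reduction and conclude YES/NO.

  start: ¬(¬x1 ∨ (x0 ∧ (x1 ∨ F)))
  [1] ¬¬x1 ∧ ¬(x0 ∧ (x1 ∨ F))
  [2] x1 ∧ ¬(x0 ∧ (x1 ∨ F))
  [3] x1 ∧ (¬x0 ∨ ¬(x1 ∨ F))
  [4] x1 ∧ (¬x0 ∨ (¬x1 ∧ ¬F))
  [5] x1 ∧ (¬x0 ∨ (¬x1 ∧ T))
  [6] x1 ∧ (¬x0 ∨ ¬x1)

Answer: YES — reaches normal form x1 ∧ (¬x0 ∨ ¬x1) in 6 ≤ 9 steps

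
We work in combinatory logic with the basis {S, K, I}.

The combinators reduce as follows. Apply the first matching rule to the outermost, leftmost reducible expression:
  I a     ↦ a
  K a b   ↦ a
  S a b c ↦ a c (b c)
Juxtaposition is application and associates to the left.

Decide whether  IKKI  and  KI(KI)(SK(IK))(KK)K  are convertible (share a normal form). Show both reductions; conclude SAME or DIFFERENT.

Term A:
  start: IKKI
  [1] KKI
  [2] K

Term B:
  start: KI(KI)(SK(IK))(KK)K
  [1] I(SK(IK))(KK)K
  [2] SK(IK)(KK)K
  [3] K(KK)(IK(KK))K
  [4] KKK
  [5] K

Answer: SAME — A ⇓ K, B ⇓ K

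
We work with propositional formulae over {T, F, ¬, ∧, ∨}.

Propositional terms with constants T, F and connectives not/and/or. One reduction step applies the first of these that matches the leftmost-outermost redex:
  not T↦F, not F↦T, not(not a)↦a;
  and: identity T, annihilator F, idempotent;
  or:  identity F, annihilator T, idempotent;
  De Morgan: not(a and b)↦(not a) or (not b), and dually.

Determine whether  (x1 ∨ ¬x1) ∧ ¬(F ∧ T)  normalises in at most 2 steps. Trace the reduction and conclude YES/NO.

Answer: NO — after 2 steps the term is (x1 ∨ ¬x1) ∧ (T ∨ ¬T), not yet normal

Working:
  start: (x1 ∨ ¬x1) ∧ ¬(F ∧ T)
  [1] (x1 ∨ ¬x1) ∧ (¬F ∨ ¬T)
  [2] (x1 ∨ ¬x1) ∧ (T ∨ ¬T)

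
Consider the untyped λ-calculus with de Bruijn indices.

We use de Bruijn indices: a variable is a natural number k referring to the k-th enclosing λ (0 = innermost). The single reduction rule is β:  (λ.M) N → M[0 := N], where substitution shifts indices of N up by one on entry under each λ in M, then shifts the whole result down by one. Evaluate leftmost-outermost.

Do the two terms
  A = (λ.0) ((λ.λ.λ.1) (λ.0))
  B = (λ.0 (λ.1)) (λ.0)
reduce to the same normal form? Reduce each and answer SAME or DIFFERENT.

Answer: DIFFERENT — A ⇓ λ.λ.1, B ⇓ λ.λ.0

Reduction:
Term A:
  start: (λ.0) ((λ.λ.λ.1) (λ.0))
  step 1: (λ.λ.λ.1) (λ.0)
  step 2: λ.λ.1

Term B:
  start: (λ.0 (λ.1)) (λ.0)
  step 1: (λ.0) (λ.λ.0)
  step 2: λ.λ.0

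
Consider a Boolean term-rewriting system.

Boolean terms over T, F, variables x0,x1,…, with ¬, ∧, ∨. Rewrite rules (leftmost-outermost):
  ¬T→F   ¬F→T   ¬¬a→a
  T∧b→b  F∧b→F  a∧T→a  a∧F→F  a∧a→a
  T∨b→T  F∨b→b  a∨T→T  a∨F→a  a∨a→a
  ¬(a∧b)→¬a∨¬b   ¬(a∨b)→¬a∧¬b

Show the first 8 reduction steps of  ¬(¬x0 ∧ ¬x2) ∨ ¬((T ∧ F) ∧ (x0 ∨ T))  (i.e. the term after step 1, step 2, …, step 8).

Answer: after 8 steps: (x0 ∨ x2) ∨ (T ∨ ¬(x0 ∨ T))

Derivation:
  start: ¬(¬x0 ∧ ¬x2) ∨ ¬((T ∧ F) ∧ (x0 ∨ T))
  step 1: (¬¬x0 ∨ ¬¬x2) ∨ ¬((T ∧ F) ∧ (x0 ∨ T))
  step 2: (x0 ∨ ¬¬x2) ∨ ¬((T ∧ F) ∧ (x0 ∨ T))
  step 3: (x0 ∨ x2) ∨ ¬((T ∧ F) ∧ (x0 ∨ T))
  step 4: (x0 ∨ x2) ∨ (¬(T ∧ F) ∨ ¬(x0 ∨ T))
  step 5: (x0 ∨ x2) ∨ ((¬T ∨ ¬F) ∨ ¬(x0 ∨ T))
  step 6: (x0 ∨ x2) ∨ ((F ∨ ¬F) ∨ ¬(x0 ∨ T))
  step 7: (x0 ∨ x2) ∨ (¬F ∨ ¬(x0 ∨ T))
  step 8: (x0 ∨ x2) ∨ (T ∨ ¬(x0 ∨ T))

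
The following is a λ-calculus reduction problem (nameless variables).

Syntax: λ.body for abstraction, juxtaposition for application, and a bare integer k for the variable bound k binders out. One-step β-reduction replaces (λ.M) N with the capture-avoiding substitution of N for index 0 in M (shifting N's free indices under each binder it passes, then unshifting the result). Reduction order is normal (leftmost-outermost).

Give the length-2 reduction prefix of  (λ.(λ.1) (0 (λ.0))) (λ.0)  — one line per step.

  start: (λ.(λ.1) (0 (λ.0))) (λ.0)
  [1] (λ.λ.0) ((λ.0) (λ.0))
  [2] λ.0

Answer: after 2 steps: λ.0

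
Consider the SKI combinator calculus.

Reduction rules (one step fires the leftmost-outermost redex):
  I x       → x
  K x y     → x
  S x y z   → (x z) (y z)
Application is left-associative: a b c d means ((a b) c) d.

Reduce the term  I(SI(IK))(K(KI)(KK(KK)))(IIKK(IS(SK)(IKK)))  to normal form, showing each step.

  start: I(SI(IK))(K(KI)(KK(KK)))(IIKK(IS(SK)(IKK)))
  →1  SI(IK)(K(KI)(KK(KK)))(IIKK(IS(SK)(IKK)))
  →2  I(K(KI)(KK(KK)))(IK(K(KI)(KK(KK))))(IIKK(IS(SK)(IKK)))
  →3  K(KI)(KK(KK))(IK(K(KI)(KK(KK))))(IIKK(IS(SK)(IKK)))
  →4  KI(IK(K(KI)(KK(KK))))(IIKK(IS(SK)(IKK)))
  →5  I(IIKK(IS(SK)(IKK)))
  →6  IIKK(IS(SK)(IKK))
  →7  IKK(IS(SK)(IKK))
  →8  KK(IS(SK)(IKK))
  →9  K

Answer: normal form = K  (in 9 steps)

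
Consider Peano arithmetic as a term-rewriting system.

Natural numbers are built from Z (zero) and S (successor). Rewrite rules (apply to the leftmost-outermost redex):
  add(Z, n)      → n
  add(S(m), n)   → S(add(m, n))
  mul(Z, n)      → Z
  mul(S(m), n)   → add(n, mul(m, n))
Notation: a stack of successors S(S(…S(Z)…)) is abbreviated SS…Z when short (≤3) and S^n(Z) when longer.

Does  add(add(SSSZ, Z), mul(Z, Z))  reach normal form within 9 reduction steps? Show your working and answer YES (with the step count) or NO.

Answer: YES — reaches normal form SSSZ in 9 ≤ 9 steps

Working:
  start: add(add(SSSZ, Z), mul(Z, Z))
  [1] add(S(add(SSZ, Z)), mul(Z, Z))
  [2] S(add(add(SSZ, Z), mul(Z, Z)))
  [3] S(add(S(add(SZ, Z)), mul(Z, Z)))
  [4] S(S(add(add(SZ, Z), mul(Z, Z))))
  [5] S(S(add(S(add(Z, Z)), mul(Z, Z))))
  [6] S(S(S(add(add(Z, Z), mul(Z, Z)))))
  [7] S(S(S(add(Z, mul(Z, Z)))))
  [8] S(S(S(mul(Z, Z))))
  [9] SSSZ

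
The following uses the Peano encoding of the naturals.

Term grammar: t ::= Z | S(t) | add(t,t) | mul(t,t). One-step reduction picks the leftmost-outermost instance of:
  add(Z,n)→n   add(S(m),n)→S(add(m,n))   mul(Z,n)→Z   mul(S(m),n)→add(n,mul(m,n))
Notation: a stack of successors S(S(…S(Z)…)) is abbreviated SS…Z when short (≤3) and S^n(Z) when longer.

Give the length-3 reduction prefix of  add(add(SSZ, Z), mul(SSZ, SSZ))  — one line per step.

  start: add(add(SSZ, Z), mul(SSZ, SSZ))
  [1] add(S(add(SZ, Z)), mul(SSZ, SSZ))
  [2] S(add(add(SZ, Z), mul(SSZ, SSZ)))
  [3] S(add(S(add(Z, Z)), mul(SSZ, SSZ)))

Answer: after 3 steps: S(add(S(add(Z, Z)), mul(SSZ, SSZ)))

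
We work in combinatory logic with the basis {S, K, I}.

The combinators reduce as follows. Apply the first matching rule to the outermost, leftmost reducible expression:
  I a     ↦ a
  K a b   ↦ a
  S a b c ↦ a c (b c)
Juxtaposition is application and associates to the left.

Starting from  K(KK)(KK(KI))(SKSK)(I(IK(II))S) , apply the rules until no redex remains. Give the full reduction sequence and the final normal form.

  start: K(KK)(KK(KI))(SKSK)(I(IK(II))S)
  step 1: KK(SKSK)(I(IK(II))S)
  step 2: K(I(IK(II))S)
  step 3: K(IK(II)S)
  step 4: K(K(II)S)
  step 5: K(II)
  step 6: KI

Answer: normal form = KI  (in 6 steps)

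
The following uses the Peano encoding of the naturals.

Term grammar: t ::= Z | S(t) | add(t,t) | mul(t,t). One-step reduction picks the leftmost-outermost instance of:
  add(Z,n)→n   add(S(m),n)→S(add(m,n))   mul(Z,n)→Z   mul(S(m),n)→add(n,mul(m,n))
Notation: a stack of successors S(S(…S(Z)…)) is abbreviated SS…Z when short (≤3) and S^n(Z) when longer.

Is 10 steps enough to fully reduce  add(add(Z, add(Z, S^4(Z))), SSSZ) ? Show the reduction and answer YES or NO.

Answer: YES — reaches normal form S^7(Z) in 7 ≤ 10 steps

Working:
  start: add(add(Z, add(Z, S^4(Z))), SSSZ)
  step 1: add(add(Z, S^4(Z)), SSSZ)
  step 2: add(S^4(Z), SSSZ)
  step 3: S(add(SSSZ, SSSZ))
  step 4: S(S(add(SSZ, SSSZ)))
  step 5: S(S(S(add(SZ, SSSZ))))
  step 6: S(S(S(S(add(Z, SSSZ)))))
  step 7: S^7(Z)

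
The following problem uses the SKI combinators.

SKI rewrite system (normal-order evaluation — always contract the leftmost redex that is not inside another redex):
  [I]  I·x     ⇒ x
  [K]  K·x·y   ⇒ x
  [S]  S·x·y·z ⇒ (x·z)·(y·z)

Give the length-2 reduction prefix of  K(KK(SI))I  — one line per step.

Answer: after 2 steps: K

Derivation:
  start: K(KK(SI))I
  step 1: KK(SI)
  step 2: K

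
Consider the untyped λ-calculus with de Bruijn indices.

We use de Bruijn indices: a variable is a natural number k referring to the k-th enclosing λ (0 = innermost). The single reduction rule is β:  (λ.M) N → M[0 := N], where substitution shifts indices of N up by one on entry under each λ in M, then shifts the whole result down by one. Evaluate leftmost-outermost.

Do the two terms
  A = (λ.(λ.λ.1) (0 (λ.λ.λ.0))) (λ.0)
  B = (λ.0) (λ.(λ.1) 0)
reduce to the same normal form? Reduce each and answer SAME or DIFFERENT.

Answer: DIFFERENT — A ⇓ λ.λ.λ.λ.0, B ⇓ λ.0

Reduction:
Term A:
  start: (λ.(λ.λ.1) (0 (λ.λ.λ.0))) (λ.0)
  →1  (λ.λ.1) ((λ.0) (λ.λ.λ.0))
  →2  λ.(λ.0) (λ.λ.λ.0)
  →3  λ.λ.λ.λ.0

Term B:
  start: (λ.0) (λ.(λ.1) 0)
  →1  λ.(λ.1) 0
  →2  λ.0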